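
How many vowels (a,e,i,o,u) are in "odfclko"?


Input: odfclko
Checking each character:
  'o' at position 0: vowel (running total: 1)
  'd' at position 1: consonant
  'f' at position 2: consonant
  'c' at position 3: consonant
  'l' at position 4: consonant
  'k' at position 5: consonant
  'o' at position 6: vowel (running total: 2)
Total vowels: 2

2


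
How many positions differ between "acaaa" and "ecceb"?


Comparing "acaaa" and "ecceb" position by position:
  Position 0: 'a' vs 'e' => DIFFER
  Position 1: 'c' vs 'c' => same
  Position 2: 'a' vs 'c' => DIFFER
  Position 3: 'a' vs 'e' => DIFFER
  Position 4: 'a' vs 'b' => DIFFER
Positions that differ: 4

4


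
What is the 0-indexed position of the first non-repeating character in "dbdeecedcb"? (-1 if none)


Input: dbdeecedcb
Character frequencies:
  'b': 2
  'c': 2
  'd': 3
  'e': 3
Scanning left to right for freq == 1:
  Position 0 ('d'): freq=3, skip
  Position 1 ('b'): freq=2, skip
  Position 2 ('d'): freq=3, skip
  Position 3 ('e'): freq=3, skip
  Position 4 ('e'): freq=3, skip
  Position 5 ('c'): freq=2, skip
  Position 6 ('e'): freq=3, skip
  Position 7 ('d'): freq=3, skip
  Position 8 ('c'): freq=2, skip
  Position 9 ('b'): freq=2, skip
  No unique character found => answer = -1

-1


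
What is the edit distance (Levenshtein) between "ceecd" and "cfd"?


Computing edit distance: "ceecd" -> "cfd"
DP table:
           c    f    d
      0    1    2    3
  c   1    0    1    2
  e   2    1    1    2
  e   3    2    2    2
  c   4    3    3    3
  d   5    4    4    3
Edit distance = dp[5][3] = 3

3


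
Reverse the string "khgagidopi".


Input: khgagidopi
Reading characters right to left:
  Position 9: 'i'
  Position 8: 'p'
  Position 7: 'o'
  Position 6: 'd'
  Position 5: 'i'
  Position 4: 'g'
  Position 3: 'a'
  Position 2: 'g'
  Position 1: 'h'
  Position 0: 'k'
Reversed: ipodigaghk

ipodigaghk


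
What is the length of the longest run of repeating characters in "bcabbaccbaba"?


Input: "bcabbaccbaba"
Scanning for longest run:
  Position 1 ('c'): new char, reset run to 1
  Position 2 ('a'): new char, reset run to 1
  Position 3 ('b'): new char, reset run to 1
  Position 4 ('b'): continues run of 'b', length=2
  Position 5 ('a'): new char, reset run to 1
  Position 6 ('c'): new char, reset run to 1
  Position 7 ('c'): continues run of 'c', length=2
  Position 8 ('b'): new char, reset run to 1
  Position 9 ('a'): new char, reset run to 1
  Position 10 ('b'): new char, reset run to 1
  Position 11 ('a'): new char, reset run to 1
Longest run: 'b' with length 2

2


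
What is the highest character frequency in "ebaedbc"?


Input: ebaedbc
Character counts:
  'a': 1
  'b': 2
  'c': 1
  'd': 1
  'e': 2
Maximum frequency: 2

2


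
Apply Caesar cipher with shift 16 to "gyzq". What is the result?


Caesar cipher: shift "gyzq" by 16
  'g' (pos 6) + 16 = pos 22 = 'w'
  'y' (pos 24) + 16 = pos 14 = 'o'
  'z' (pos 25) + 16 = pos 15 = 'p'
  'q' (pos 16) + 16 = pos 6 = 'g'
Result: wopg

wopg


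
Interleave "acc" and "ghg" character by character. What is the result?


Interleaving "acc" and "ghg":
  Position 0: 'a' from first, 'g' from second => "ag"
  Position 1: 'c' from first, 'h' from second => "ch"
  Position 2: 'c' from first, 'g' from second => "cg"
Result: agchcg

agchcg


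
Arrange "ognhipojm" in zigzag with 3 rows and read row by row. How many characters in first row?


Zigzag "ognhipojm" into 3 rows:
Placing characters:
  'o' => row 0
  'g' => row 1
  'n' => row 2
  'h' => row 1
  'i' => row 0
  'p' => row 1
  'o' => row 2
  'j' => row 1
  'm' => row 0
Rows:
  Row 0: "oim"
  Row 1: "ghpj"
  Row 2: "no"
First row length: 3

3


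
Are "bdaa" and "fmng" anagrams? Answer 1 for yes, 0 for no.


Strings: "bdaa", "fmng"
Sorted first:  aabd
Sorted second: fgmn
Differ at position 0: 'a' vs 'f' => not anagrams

0


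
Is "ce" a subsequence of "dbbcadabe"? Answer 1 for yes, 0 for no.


Check if "ce" is a subsequence of "dbbcadabe"
Greedy scan:
  Position 0 ('d'): no match needed
  Position 1 ('b'): no match needed
  Position 2 ('b'): no match needed
  Position 3 ('c'): matches sub[0] = 'c'
  Position 4 ('a'): no match needed
  Position 5 ('d'): no match needed
  Position 6 ('a'): no match needed
  Position 7 ('b'): no match needed
  Position 8 ('e'): matches sub[1] = 'e'
All 2 characters matched => is a subsequence

1


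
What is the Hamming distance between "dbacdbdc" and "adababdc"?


Comparing "dbacdbdc" and "adababdc" position by position:
  Position 0: 'd' vs 'a' => differ
  Position 1: 'b' vs 'd' => differ
  Position 2: 'a' vs 'a' => same
  Position 3: 'c' vs 'b' => differ
  Position 4: 'd' vs 'a' => differ
  Position 5: 'b' vs 'b' => same
  Position 6: 'd' vs 'd' => same
  Position 7: 'c' vs 'c' => same
Total differences (Hamming distance): 4

4


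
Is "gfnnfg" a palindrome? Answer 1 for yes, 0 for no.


Input: gfnnfg
Reversed: gfnnfg
  Compare pos 0 ('g') with pos 5 ('g'): match
  Compare pos 1 ('f') with pos 4 ('f'): match
  Compare pos 2 ('n') with pos 3 ('n'): match
Result: palindrome

1


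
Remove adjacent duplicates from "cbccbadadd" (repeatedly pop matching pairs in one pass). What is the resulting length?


Input: cbccbadadd
Stack-based adjacent duplicate removal:
  Read 'c': push. Stack: c
  Read 'b': push. Stack: cb
  Read 'c': push. Stack: cbc
  Read 'c': matches stack top 'c' => pop. Stack: cb
  Read 'b': matches stack top 'b' => pop. Stack: c
  Read 'a': push. Stack: ca
  Read 'd': push. Stack: cad
  Read 'a': push. Stack: cada
  Read 'd': push. Stack: cadad
  Read 'd': matches stack top 'd' => pop. Stack: cada
Final stack: "cada" (length 4)

4


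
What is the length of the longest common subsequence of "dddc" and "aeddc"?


LCS of "dddc" and "aeddc"
DP table:
           a    e    d    d    c
      0    0    0    0    0    0
  d   0    0    0    1    1    1
  d   0    0    0    1    2    2
  d   0    0    0    1    2    2
  c   0    0    0    1    2    3
LCS length = dp[4][5] = 3

3


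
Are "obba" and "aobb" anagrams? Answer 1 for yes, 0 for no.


Strings: "obba", "aobb"
Sorted first:  abbo
Sorted second: abbo
Sorted forms match => anagrams

1


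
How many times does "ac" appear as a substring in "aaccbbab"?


Searching for "ac" in "aaccbbab"
Scanning each position:
  Position 0: "aa" => no
  Position 1: "ac" => MATCH
  Position 2: "cc" => no
  Position 3: "cb" => no
  Position 4: "bb" => no
  Position 5: "ba" => no
  Position 6: "ab" => no
Total occurrences: 1

1


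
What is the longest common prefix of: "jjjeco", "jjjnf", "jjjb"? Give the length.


Words: jjjeco, jjjnf, jjjb
  Position 0: all 'j' => match
  Position 1: all 'j' => match
  Position 2: all 'j' => match
  Position 3: ('e', 'n', 'b') => mismatch, stop
LCP = "jjj" (length 3)

3


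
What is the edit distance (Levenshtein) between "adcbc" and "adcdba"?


Computing edit distance: "adcbc" -> "adcdba"
DP table:
           a    d    c    d    b    a
      0    1    2    3    4    5    6
  a   1    0    1    2    3    4    5
  d   2    1    0    1    2    3    4
  c   3    2    1    0    1    2    3
  b   4    3    2    1    1    1    2
  c   5    4    3    2    2    2    2
Edit distance = dp[5][6] = 2

2


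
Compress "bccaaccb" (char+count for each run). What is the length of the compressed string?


Input: bccaaccb
Runs:
  'b' x 1 => "b1"
  'c' x 2 => "c2"
  'a' x 2 => "a2"
  'c' x 2 => "c2"
  'b' x 1 => "b1"
Compressed: "b1c2a2c2b1"
Compressed length: 10

10


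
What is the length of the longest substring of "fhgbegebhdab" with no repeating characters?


Input: "fhgbegebhdab"
Sliding window (track last position of each char):
  Position 0 ('f'): window [0,0] length 1 -- new best
  Position 1 ('h'): window [0,1] length 2 -- new best
  Position 2 ('g'): window [0,2] length 3 -- new best
  Position 3 ('b'): window [0,3] length 4 -- new best
  Position 4 ('e'): window [0,4] length 5 -- new best
  Position 5 ('g'): repeat (last at 2), move window start to 3
  Position 5 ('g'): window [3,5] length 3
  Position 6 ('e'): repeat (last at 4), move window start to 5
  Position 6 ('e'): window [5,6] length 2
  Position 7 ('b'): window [5,7] length 3
  Position 8 ('h'): window [5,8] length 4
  Position 9 ('d'): window [5,9] length 5
  Position 10 ('a'): window [5,10] length 6 -- new best
  Position 11 ('b'): repeat (last at 7), move window start to 8
  Position 11 ('b'): window [8,11] length 4
Longest substring with no repeats: "gebhda" with length 6

6


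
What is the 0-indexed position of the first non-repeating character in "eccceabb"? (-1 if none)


Input: eccceabb
Character frequencies:
  'a': 1
  'b': 2
  'c': 3
  'e': 2
Scanning left to right for freq == 1:
  Position 0 ('e'): freq=2, skip
  Position 1 ('c'): freq=3, skip
  Position 2 ('c'): freq=3, skip
  Position 3 ('c'): freq=3, skip
  Position 4 ('e'): freq=2, skip
  Position 5 ('a'): unique! => answer = 5

5


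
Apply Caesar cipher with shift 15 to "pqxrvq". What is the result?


Caesar cipher: shift "pqxrvq" by 15
  'p' (pos 15) + 15 = pos 4 = 'e'
  'q' (pos 16) + 15 = pos 5 = 'f'
  'x' (pos 23) + 15 = pos 12 = 'm'
  'r' (pos 17) + 15 = pos 6 = 'g'
  'v' (pos 21) + 15 = pos 10 = 'k'
  'q' (pos 16) + 15 = pos 5 = 'f'
Result: efmgkf

efmgkf


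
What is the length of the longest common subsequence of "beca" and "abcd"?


LCS of "beca" and "abcd"
DP table:
           a    b    c    d
      0    0    0    0    0
  b   0    0    1    1    1
  e   0    0    1    1    1
  c   0    0    1    2    2
  a   0    1    1    2    2
LCS length = dp[4][4] = 2

2


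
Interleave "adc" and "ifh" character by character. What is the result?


Interleaving "adc" and "ifh":
  Position 0: 'a' from first, 'i' from second => "ai"
  Position 1: 'd' from first, 'f' from second => "df"
  Position 2: 'c' from first, 'h' from second => "ch"
Result: aidfch

aidfch


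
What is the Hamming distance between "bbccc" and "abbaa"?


Comparing "bbccc" and "abbaa" position by position:
  Position 0: 'b' vs 'a' => differ
  Position 1: 'b' vs 'b' => same
  Position 2: 'c' vs 'b' => differ
  Position 3: 'c' vs 'a' => differ
  Position 4: 'c' vs 'a' => differ
Total differences (Hamming distance): 4

4


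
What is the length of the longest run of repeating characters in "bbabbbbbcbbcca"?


Input: "bbabbbbbcbbcca"
Scanning for longest run:
  Position 1 ('b'): continues run of 'b', length=2
  Position 2 ('a'): new char, reset run to 1
  Position 3 ('b'): new char, reset run to 1
  Position 4 ('b'): continues run of 'b', length=2
  Position 5 ('b'): continues run of 'b', length=3
  Position 6 ('b'): continues run of 'b', length=4
  Position 7 ('b'): continues run of 'b', length=5
  Position 8 ('c'): new char, reset run to 1
  Position 9 ('b'): new char, reset run to 1
  Position 10 ('b'): continues run of 'b', length=2
  Position 11 ('c'): new char, reset run to 1
  Position 12 ('c'): continues run of 'c', length=2
  Position 13 ('a'): new char, reset run to 1
Longest run: 'b' with length 5

5


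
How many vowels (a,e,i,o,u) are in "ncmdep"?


Input: ncmdep
Checking each character:
  'n' at position 0: consonant
  'c' at position 1: consonant
  'm' at position 2: consonant
  'd' at position 3: consonant
  'e' at position 4: vowel (running total: 1)
  'p' at position 5: consonant
Total vowels: 1

1


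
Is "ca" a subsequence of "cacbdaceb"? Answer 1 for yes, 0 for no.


Check if "ca" is a subsequence of "cacbdaceb"
Greedy scan:
  Position 0 ('c'): matches sub[0] = 'c'
  Position 1 ('a'): matches sub[1] = 'a'
  Position 2 ('c'): no match needed
  Position 3 ('b'): no match needed
  Position 4 ('d'): no match needed
  Position 5 ('a'): no match needed
  Position 6 ('c'): no match needed
  Position 7 ('e'): no match needed
  Position 8 ('b'): no match needed
All 2 characters matched => is a subsequence

1


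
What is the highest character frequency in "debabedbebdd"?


Input: debabedbebdd
Character counts:
  'a': 1
  'b': 4
  'd': 4
  'e': 3
Maximum frequency: 4

4


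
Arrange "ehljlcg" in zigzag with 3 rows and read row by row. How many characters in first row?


Zigzag "ehljlcg" into 3 rows:
Placing characters:
  'e' => row 0
  'h' => row 1
  'l' => row 2
  'j' => row 1
  'l' => row 0
  'c' => row 1
  'g' => row 2
Rows:
  Row 0: "el"
  Row 1: "hjc"
  Row 2: "lg"
First row length: 2

2


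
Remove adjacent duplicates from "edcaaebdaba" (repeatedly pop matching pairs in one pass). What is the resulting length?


Input: edcaaebdaba
Stack-based adjacent duplicate removal:
  Read 'e': push. Stack: e
  Read 'd': push. Stack: ed
  Read 'c': push. Stack: edc
  Read 'a': push. Stack: edca
  Read 'a': matches stack top 'a' => pop. Stack: edc
  Read 'e': push. Stack: edce
  Read 'b': push. Stack: edceb
  Read 'd': push. Stack: edcebd
  Read 'a': push. Stack: edcebda
  Read 'b': push. Stack: edcebdab
  Read 'a': push. Stack: edcebdaba
Final stack: "edcebdaba" (length 9)

9


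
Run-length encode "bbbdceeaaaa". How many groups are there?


Input: bbbdceeaaaa
Scanning for consecutive runs:
  Group 1: 'b' x 3 (positions 0-2)
  Group 2: 'd' x 1 (positions 3-3)
  Group 3: 'c' x 1 (positions 4-4)
  Group 4: 'e' x 2 (positions 5-6)
  Group 5: 'a' x 4 (positions 7-10)
Total groups: 5

5


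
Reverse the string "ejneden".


Input: ejneden
Reading characters right to left:
  Position 6: 'n'
  Position 5: 'e'
  Position 4: 'd'
  Position 3: 'e'
  Position 2: 'n'
  Position 1: 'j'
  Position 0: 'e'
Reversed: nedenje

nedenje


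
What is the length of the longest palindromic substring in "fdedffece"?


Input: "fdedffece"
Checking substrings for palindromes:
  [0:5] "fdedf" (len 5) => palindrome
  [1:4] "ded" (len 3) => palindrome
  [6:9] "ece" (len 3) => palindrome
  [4:6] "ff" (len 2) => palindrome
Longest palindromic substring: "fdedf" with length 5

5


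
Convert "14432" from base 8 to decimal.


Input: "14432" in base 8
Positional expansion:
  Digit '1' (value 1) x 8^4 = 4096
  Digit '4' (value 4) x 8^3 = 2048
  Digit '4' (value 4) x 8^2 = 256
  Digit '3' (value 3) x 8^1 = 24
  Digit '2' (value 2) x 8^0 = 2
Sum = 6426

6426


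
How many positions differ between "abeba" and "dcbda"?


Comparing "abeba" and "dcbda" position by position:
  Position 0: 'a' vs 'd' => DIFFER
  Position 1: 'b' vs 'c' => DIFFER
  Position 2: 'e' vs 'b' => DIFFER
  Position 3: 'b' vs 'd' => DIFFER
  Position 4: 'a' vs 'a' => same
Positions that differ: 4

4


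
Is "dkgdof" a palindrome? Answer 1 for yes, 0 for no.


Input: dkgdof
Reversed: fodgkd
  Compare pos 0 ('d') with pos 5 ('f'): MISMATCH
  Compare pos 1 ('k') with pos 4 ('o'): MISMATCH
  Compare pos 2 ('g') with pos 3 ('d'): MISMATCH
Result: not a palindrome

0


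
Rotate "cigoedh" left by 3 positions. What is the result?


Input: "cigoedh", rotate left by 3
First 3 characters: "cig"
Remaining characters: "oedh"
Concatenate remaining + first: "oedh" + "cig" = "oedhcig"

oedhcig


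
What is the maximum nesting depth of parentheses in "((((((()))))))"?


Input: "((((((()))))))"
Tracking depth:
  Position 0 '(': depth becomes 1
  Position 1 '(': depth becomes 2
  Position 2 '(': depth becomes 3
  Position 3 '(': depth becomes 4
  Position 4 '(': depth becomes 5
  Position 5 '(': depth becomes 6
  Position 6 '(': depth becomes 7
  Position 7 ')': depth becomes 6
  Position 8 ')': depth becomes 5
  Position 9 ')': depth becomes 4
  Position 10 ')': depth becomes 3
  Position 11 ')': depth becomes 2
  Position 12 ')': depth becomes 1
  Position 13 ')': depth becomes 0
Maximum depth reached: 7

7


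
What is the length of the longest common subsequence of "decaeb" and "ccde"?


LCS of "decaeb" and "ccde"
DP table:
           c    c    d    e
      0    0    0    0    0
  d   0    0    0    1    1
  e   0    0    0    1    2
  c   0    1    1    1    2
  a   0    1    1    1    2
  e   0    1    1    1    2
  b   0    1    1    1    2
LCS length = dp[6][4] = 2

2


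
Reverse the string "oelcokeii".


Input: oelcokeii
Reading characters right to left:
  Position 8: 'i'
  Position 7: 'i'
  Position 6: 'e'
  Position 5: 'k'
  Position 4: 'o'
  Position 3: 'c'
  Position 2: 'l'
  Position 1: 'e'
  Position 0: 'o'
Reversed: iiekocleo

iiekocleo


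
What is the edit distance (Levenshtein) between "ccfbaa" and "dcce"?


Computing edit distance: "ccfbaa" -> "dcce"
DP table:
           d    c    c    e
      0    1    2    3    4
  c   1    1    1    2    3
  c   2    2    1    1    2
  f   3    3    2    2    2
  b   4    4    3    3    3
  a   5    5    4    4    4
  a   6    6    5    5    5
Edit distance = dp[6][4] = 5

5


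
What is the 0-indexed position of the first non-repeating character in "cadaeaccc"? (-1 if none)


Input: cadaeaccc
Character frequencies:
  'a': 3
  'c': 4
  'd': 1
  'e': 1
Scanning left to right for freq == 1:
  Position 0 ('c'): freq=4, skip
  Position 1 ('a'): freq=3, skip
  Position 2 ('d'): unique! => answer = 2

2


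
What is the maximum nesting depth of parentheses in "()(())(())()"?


Input: "()(())(())()"
Tracking depth:
  Position 0 '(': depth becomes 1
  Position 1 ')': depth becomes 0
  Position 2 '(': depth becomes 1
  Position 3 '(': depth becomes 2
  Position 4 ')': depth becomes 1
  Position 5 ')': depth becomes 0
  Position 6 '(': depth becomes 1
  Position 7 '(': depth becomes 2
  Position 8 ')': depth becomes 1
  Position 9 ')': depth becomes 0
  Position 10 '(': depth becomes 1
  Position 11 ')': depth becomes 0
Maximum depth reached: 2

2


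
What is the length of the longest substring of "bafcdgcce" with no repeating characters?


Input: "bafcdgcce"
Sliding window (track last position of each char):
  Position 0 ('b'): window [0,0] length 1 -- new best
  Position 1 ('a'): window [0,1] length 2 -- new best
  Position 2 ('f'): window [0,2] length 3 -- new best
  Position 3 ('c'): window [0,3] length 4 -- new best
  Position 4 ('d'): window [0,4] length 5 -- new best
  Position 5 ('g'): window [0,5] length 6 -- new best
  Position 6 ('c'): repeat (last at 3), move window start to 4
  Position 6 ('c'): window [4,6] length 3
  Position 7 ('c'): repeat (last at 6), move window start to 7
  Position 7 ('c'): window [7,7] length 1
  Position 8 ('e'): window [7,8] length 2
Longest substring with no repeats: "bafcdg" with length 6

6


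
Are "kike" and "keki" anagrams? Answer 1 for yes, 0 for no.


Strings: "kike", "keki"
Sorted first:  eikk
Sorted second: eikk
Sorted forms match => anagrams

1


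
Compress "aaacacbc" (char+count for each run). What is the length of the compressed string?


Input: aaacacbc
Runs:
  'a' x 3 => "a3"
  'c' x 1 => "c1"
  'a' x 1 => "a1"
  'c' x 1 => "c1"
  'b' x 1 => "b1"
  'c' x 1 => "c1"
Compressed: "a3c1a1c1b1c1"
Compressed length: 12

12


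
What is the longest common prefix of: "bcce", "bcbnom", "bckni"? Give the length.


Words: bcce, bcbnom, bckni
  Position 0: all 'b' => match
  Position 1: all 'c' => match
  Position 2: ('c', 'b', 'k') => mismatch, stop
LCP = "bc" (length 2)

2


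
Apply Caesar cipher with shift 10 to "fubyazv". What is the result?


Caesar cipher: shift "fubyazv" by 10
  'f' (pos 5) + 10 = pos 15 = 'p'
  'u' (pos 20) + 10 = pos 4 = 'e'
  'b' (pos 1) + 10 = pos 11 = 'l'
  'y' (pos 24) + 10 = pos 8 = 'i'
  'a' (pos 0) + 10 = pos 10 = 'k'
  'z' (pos 25) + 10 = pos 9 = 'j'
  'v' (pos 21) + 10 = pos 5 = 'f'
Result: pelikjf

pelikjf


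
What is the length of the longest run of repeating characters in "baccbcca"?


Input: "baccbcca"
Scanning for longest run:
  Position 1 ('a'): new char, reset run to 1
  Position 2 ('c'): new char, reset run to 1
  Position 3 ('c'): continues run of 'c', length=2
  Position 4 ('b'): new char, reset run to 1
  Position 5 ('c'): new char, reset run to 1
  Position 6 ('c'): continues run of 'c', length=2
  Position 7 ('a'): new char, reset run to 1
Longest run: 'c' with length 2

2


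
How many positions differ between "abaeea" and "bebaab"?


Comparing "abaeea" and "bebaab" position by position:
  Position 0: 'a' vs 'b' => DIFFER
  Position 1: 'b' vs 'e' => DIFFER
  Position 2: 'a' vs 'b' => DIFFER
  Position 3: 'e' vs 'a' => DIFFER
  Position 4: 'e' vs 'a' => DIFFER
  Position 5: 'a' vs 'b' => DIFFER
Positions that differ: 6

6


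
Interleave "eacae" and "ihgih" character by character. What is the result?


Interleaving "eacae" and "ihgih":
  Position 0: 'e' from first, 'i' from second => "ei"
  Position 1: 'a' from first, 'h' from second => "ah"
  Position 2: 'c' from first, 'g' from second => "cg"
  Position 3: 'a' from first, 'i' from second => "ai"
  Position 4: 'e' from first, 'h' from second => "eh"
Result: eiahcgaieh

eiahcgaieh


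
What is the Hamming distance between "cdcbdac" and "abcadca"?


Comparing "cdcbdac" and "abcadca" position by position:
  Position 0: 'c' vs 'a' => differ
  Position 1: 'd' vs 'b' => differ
  Position 2: 'c' vs 'c' => same
  Position 3: 'b' vs 'a' => differ
  Position 4: 'd' vs 'd' => same
  Position 5: 'a' vs 'c' => differ
  Position 6: 'c' vs 'a' => differ
Total differences (Hamming distance): 5

5


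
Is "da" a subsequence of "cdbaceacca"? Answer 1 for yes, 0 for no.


Check if "da" is a subsequence of "cdbaceacca"
Greedy scan:
  Position 0 ('c'): no match needed
  Position 1 ('d'): matches sub[0] = 'd'
  Position 2 ('b'): no match needed
  Position 3 ('a'): matches sub[1] = 'a'
  Position 4 ('c'): no match needed
  Position 5 ('e'): no match needed
  Position 6 ('a'): no match needed
  Position 7 ('c'): no match needed
  Position 8 ('c'): no match needed
  Position 9 ('a'): no match needed
All 2 characters matched => is a subsequence

1


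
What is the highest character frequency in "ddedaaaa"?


Input: ddedaaaa
Character counts:
  'a': 4
  'd': 3
  'e': 1
Maximum frequency: 4

4


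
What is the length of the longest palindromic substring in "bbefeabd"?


Input: "bbefeabd"
Checking substrings for palindromes:
  [2:5] "efe" (len 3) => palindrome
  [0:2] "bb" (len 2) => palindrome
Longest palindromic substring: "efe" with length 3

3


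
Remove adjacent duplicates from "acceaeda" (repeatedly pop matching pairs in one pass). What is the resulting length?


Input: acceaeda
Stack-based adjacent duplicate removal:
  Read 'a': push. Stack: a
  Read 'c': push. Stack: ac
  Read 'c': matches stack top 'c' => pop. Stack: a
  Read 'e': push. Stack: ae
  Read 'a': push. Stack: aea
  Read 'e': push. Stack: aeae
  Read 'd': push. Stack: aeaed
  Read 'a': push. Stack: aeaeda
Final stack: "aeaeda" (length 6)

6


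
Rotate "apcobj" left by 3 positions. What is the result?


Input: "apcobj", rotate left by 3
First 3 characters: "apc"
Remaining characters: "obj"
Concatenate remaining + first: "obj" + "apc" = "objapc"

objapc


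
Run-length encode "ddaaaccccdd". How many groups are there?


Input: ddaaaccccdd
Scanning for consecutive runs:
  Group 1: 'd' x 2 (positions 0-1)
  Group 2: 'a' x 3 (positions 2-4)
  Group 3: 'c' x 4 (positions 5-8)
  Group 4: 'd' x 2 (positions 9-10)
Total groups: 4

4


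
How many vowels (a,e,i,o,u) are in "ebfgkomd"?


Input: ebfgkomd
Checking each character:
  'e' at position 0: vowel (running total: 1)
  'b' at position 1: consonant
  'f' at position 2: consonant
  'g' at position 3: consonant
  'k' at position 4: consonant
  'o' at position 5: vowel (running total: 2)
  'm' at position 6: consonant
  'd' at position 7: consonant
Total vowels: 2

2


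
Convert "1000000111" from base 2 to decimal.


Input: "1000000111" in base 2
Positional expansion:
  Digit '1' (value 1) x 2^9 = 512
  Digit '0' (value 0) x 2^8 = 0
  Digit '0' (value 0) x 2^7 = 0
  Digit '0' (value 0) x 2^6 = 0
  Digit '0' (value 0) x 2^5 = 0
  Digit '0' (value 0) x 2^4 = 0
  Digit '0' (value 0) x 2^3 = 0
  Digit '1' (value 1) x 2^2 = 4
  Digit '1' (value 1) x 2^1 = 2
  Digit '1' (value 1) x 2^0 = 1
Sum = 519

519


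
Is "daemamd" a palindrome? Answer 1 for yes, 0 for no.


Input: daemamd
Reversed: dmamead
  Compare pos 0 ('d') with pos 6 ('d'): match
  Compare pos 1 ('a') with pos 5 ('m'): MISMATCH
  Compare pos 2 ('e') with pos 4 ('a'): MISMATCH
Result: not a palindrome

0


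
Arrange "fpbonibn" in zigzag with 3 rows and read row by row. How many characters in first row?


Zigzag "fpbonibn" into 3 rows:
Placing characters:
  'f' => row 0
  'p' => row 1
  'b' => row 2
  'o' => row 1
  'n' => row 0
  'i' => row 1
  'b' => row 2
  'n' => row 1
Rows:
  Row 0: "fn"
  Row 1: "poin"
  Row 2: "bb"
First row length: 2

2


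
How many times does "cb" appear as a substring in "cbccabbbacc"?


Searching for "cb" in "cbccabbbacc"
Scanning each position:
  Position 0: "cb" => MATCH
  Position 1: "bc" => no
  Position 2: "cc" => no
  Position 3: "ca" => no
  Position 4: "ab" => no
  Position 5: "bb" => no
  Position 6: "bb" => no
  Position 7: "ba" => no
  Position 8: "ac" => no
  Position 9: "cc" => no
Total occurrences: 1

1


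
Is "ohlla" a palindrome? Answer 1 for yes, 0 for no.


Input: ohlla
Reversed: allho
  Compare pos 0 ('o') with pos 4 ('a'): MISMATCH
  Compare pos 1 ('h') with pos 3 ('l'): MISMATCH
Result: not a palindrome

0


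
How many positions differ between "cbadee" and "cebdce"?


Comparing "cbadee" and "cebdce" position by position:
  Position 0: 'c' vs 'c' => same
  Position 1: 'b' vs 'e' => DIFFER
  Position 2: 'a' vs 'b' => DIFFER
  Position 3: 'd' vs 'd' => same
  Position 4: 'e' vs 'c' => DIFFER
  Position 5: 'e' vs 'e' => same
Positions that differ: 3

3


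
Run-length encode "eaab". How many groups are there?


Input: eaab
Scanning for consecutive runs:
  Group 1: 'e' x 1 (positions 0-0)
  Group 2: 'a' x 2 (positions 1-2)
  Group 3: 'b' x 1 (positions 3-3)
Total groups: 3

3


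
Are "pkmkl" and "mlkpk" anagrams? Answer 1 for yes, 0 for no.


Strings: "pkmkl", "mlkpk"
Sorted first:  kklmp
Sorted second: kklmp
Sorted forms match => anagrams

1


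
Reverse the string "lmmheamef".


Input: lmmheamef
Reading characters right to left:
  Position 8: 'f'
  Position 7: 'e'
  Position 6: 'm'
  Position 5: 'a'
  Position 4: 'e'
  Position 3: 'h'
  Position 2: 'm'
  Position 1: 'm'
  Position 0: 'l'
Reversed: femaehmml

femaehmml


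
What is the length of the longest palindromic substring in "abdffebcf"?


Input: "abdffebcf"
Checking substrings for palindromes:
  [3:5] "ff" (len 2) => palindrome
Longest palindromic substring: "ff" with length 2

2


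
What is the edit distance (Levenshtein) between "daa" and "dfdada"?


Computing edit distance: "daa" -> "dfdada"
DP table:
           d    f    d    a    d    a
      0    1    2    3    4    5    6
  d   1    0    1    2    3    4    5
  a   2    1    1    2    2    3    4
  a   3    2    2    2    2    3    3
Edit distance = dp[3][6] = 3

3


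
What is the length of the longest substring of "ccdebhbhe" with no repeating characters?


Input: "ccdebhbhe"
Sliding window (track last position of each char):
  Position 0 ('c'): window [0,0] length 1 -- new best
  Position 1 ('c'): repeat (last at 0), move window start to 1
  Position 1 ('c'): window [1,1] length 1
  Position 2 ('d'): window [1,2] length 2 -- new best
  Position 3 ('e'): window [1,3] length 3 -- new best
  Position 4 ('b'): window [1,4] length 4 -- new best
  Position 5 ('h'): window [1,5] length 5 -- new best
  Position 6 ('b'): repeat (last at 4), move window start to 5
  Position 6 ('b'): window [5,6] length 2
  Position 7 ('h'): repeat (last at 5), move window start to 6
  Position 7 ('h'): window [6,7] length 2
  Position 8 ('e'): window [6,8] length 3
Longest substring with no repeats: "cdebh" with length 5

5


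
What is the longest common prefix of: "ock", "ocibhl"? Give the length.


Words: ock, ocibhl
  Position 0: all 'o' => match
  Position 1: all 'c' => match
  Position 2: ('k', 'i') => mismatch, stop
LCP = "oc" (length 2)

2


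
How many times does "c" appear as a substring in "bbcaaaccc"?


Searching for "c" in "bbcaaaccc"
Scanning each position:
  Position 0: "b" => no
  Position 1: "b" => no
  Position 2: "c" => MATCH
  Position 3: "a" => no
  Position 4: "a" => no
  Position 5: "a" => no
  Position 6: "c" => MATCH
  Position 7: "c" => MATCH
  Position 8: "c" => MATCH
Total occurrences: 4

4


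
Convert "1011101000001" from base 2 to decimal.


Input: "1011101000001" in base 2
Positional expansion:
  Digit '1' (value 1) x 2^12 = 4096
  Digit '0' (value 0) x 2^11 = 0
  Digit '1' (value 1) x 2^10 = 1024
  Digit '1' (value 1) x 2^9 = 512
  Digit '1' (value 1) x 2^8 = 256
  Digit '0' (value 0) x 2^7 = 0
  Digit '1' (value 1) x 2^6 = 64
  Digit '0' (value 0) x 2^5 = 0
  Digit '0' (value 0) x 2^4 = 0
  Digit '0' (value 0) x 2^3 = 0
  Digit '0' (value 0) x 2^2 = 0
  Digit '0' (value 0) x 2^1 = 0
  Digit '1' (value 1) x 2^0 = 1
Sum = 5953

5953


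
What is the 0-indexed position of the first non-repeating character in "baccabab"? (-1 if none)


Input: baccabab
Character frequencies:
  'a': 3
  'b': 3
  'c': 2
Scanning left to right for freq == 1:
  Position 0 ('b'): freq=3, skip
  Position 1 ('a'): freq=3, skip
  Position 2 ('c'): freq=2, skip
  Position 3 ('c'): freq=2, skip
  Position 4 ('a'): freq=3, skip
  Position 5 ('b'): freq=3, skip
  Position 6 ('a'): freq=3, skip
  Position 7 ('b'): freq=3, skip
  No unique character found => answer = -1

-1


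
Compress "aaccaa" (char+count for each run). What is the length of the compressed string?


Input: aaccaa
Runs:
  'a' x 2 => "a2"
  'c' x 2 => "c2"
  'a' x 2 => "a2"
Compressed: "a2c2a2"
Compressed length: 6

6


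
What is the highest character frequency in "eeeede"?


Input: eeeede
Character counts:
  'd': 1
  'e': 5
Maximum frequency: 5

5


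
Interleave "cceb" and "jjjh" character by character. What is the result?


Interleaving "cceb" and "jjjh":
  Position 0: 'c' from first, 'j' from second => "cj"
  Position 1: 'c' from first, 'j' from second => "cj"
  Position 2: 'e' from first, 'j' from second => "ej"
  Position 3: 'b' from first, 'h' from second => "bh"
Result: cjcjejbh

cjcjejbh


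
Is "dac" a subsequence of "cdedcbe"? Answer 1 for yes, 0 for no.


Check if "dac" is a subsequence of "cdedcbe"
Greedy scan:
  Position 0 ('c'): no match needed
  Position 1 ('d'): matches sub[0] = 'd'
  Position 2 ('e'): no match needed
  Position 3 ('d'): no match needed
  Position 4 ('c'): no match needed
  Position 5 ('b'): no match needed
  Position 6 ('e'): no match needed
Only matched 1/3 characters => not a subsequence

0


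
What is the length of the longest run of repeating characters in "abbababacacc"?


Input: "abbababacacc"
Scanning for longest run:
  Position 1 ('b'): new char, reset run to 1
  Position 2 ('b'): continues run of 'b', length=2
  Position 3 ('a'): new char, reset run to 1
  Position 4 ('b'): new char, reset run to 1
  Position 5 ('a'): new char, reset run to 1
  Position 6 ('b'): new char, reset run to 1
  Position 7 ('a'): new char, reset run to 1
  Position 8 ('c'): new char, reset run to 1
  Position 9 ('a'): new char, reset run to 1
  Position 10 ('c'): new char, reset run to 1
  Position 11 ('c'): continues run of 'c', length=2
Longest run: 'b' with length 2

2


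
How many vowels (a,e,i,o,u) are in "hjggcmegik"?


Input: hjggcmegik
Checking each character:
  'h' at position 0: consonant
  'j' at position 1: consonant
  'g' at position 2: consonant
  'g' at position 3: consonant
  'c' at position 4: consonant
  'm' at position 5: consonant
  'e' at position 6: vowel (running total: 1)
  'g' at position 7: consonant
  'i' at position 8: vowel (running total: 2)
  'k' at position 9: consonant
Total vowels: 2

2


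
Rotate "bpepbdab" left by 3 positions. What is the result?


Input: "bpepbdab", rotate left by 3
First 3 characters: "bpe"
Remaining characters: "pbdab"
Concatenate remaining + first: "pbdab" + "bpe" = "pbdabbpe"

pbdabbpe


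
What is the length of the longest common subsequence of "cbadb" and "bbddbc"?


LCS of "cbadb" and "bbddbc"
DP table:
           b    b    d    d    b    c
      0    0    0    0    0    0    0
  c   0    0    0    0    0    0    1
  b   0    1    1    1    1    1    1
  a   0    1    1    1    1    1    1
  d   0    1    1    2    2    2    2
  b   0    1    2    2    2    3    3
LCS length = dp[5][6] = 3

3


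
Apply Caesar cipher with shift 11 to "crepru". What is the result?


Caesar cipher: shift "crepru" by 11
  'c' (pos 2) + 11 = pos 13 = 'n'
  'r' (pos 17) + 11 = pos 2 = 'c'
  'e' (pos 4) + 11 = pos 15 = 'p'
  'p' (pos 15) + 11 = pos 0 = 'a'
  'r' (pos 17) + 11 = pos 2 = 'c'
  'u' (pos 20) + 11 = pos 5 = 'f'
Result: ncpacf

ncpacf


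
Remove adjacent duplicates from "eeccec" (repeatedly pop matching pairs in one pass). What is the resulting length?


Input: eeccec
Stack-based adjacent duplicate removal:
  Read 'e': push. Stack: e
  Read 'e': matches stack top 'e' => pop. Stack: (empty)
  Read 'c': push. Stack: c
  Read 'c': matches stack top 'c' => pop. Stack: (empty)
  Read 'e': push. Stack: e
  Read 'c': push. Stack: ec
Final stack: "ec" (length 2)

2


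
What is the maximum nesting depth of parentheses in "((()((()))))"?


Input: "((()((()))))"
Tracking depth:
  Position 0 '(': depth becomes 1
  Position 1 '(': depth becomes 2
  Position 2 '(': depth becomes 3
  Position 3 ')': depth becomes 2
  Position 4 '(': depth becomes 3
  Position 5 '(': depth becomes 4
  Position 6 '(': depth becomes 5
  Position 7 ')': depth becomes 4
  Position 8 ')': depth becomes 3
  Position 9 ')': depth becomes 2
  Position 10 ')': depth becomes 1
  Position 11 ')': depth becomes 0
Maximum depth reached: 5

5


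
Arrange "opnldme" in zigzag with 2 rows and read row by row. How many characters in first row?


Zigzag "opnldme" into 2 rows:
Placing characters:
  'o' => row 0
  'p' => row 1
  'n' => row 0
  'l' => row 1
  'd' => row 0
  'm' => row 1
  'e' => row 0
Rows:
  Row 0: "onde"
  Row 1: "plm"
First row length: 4

4


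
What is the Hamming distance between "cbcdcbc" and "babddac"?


Comparing "cbcdcbc" and "babddac" position by position:
  Position 0: 'c' vs 'b' => differ
  Position 1: 'b' vs 'a' => differ
  Position 2: 'c' vs 'b' => differ
  Position 3: 'd' vs 'd' => same
  Position 4: 'c' vs 'd' => differ
  Position 5: 'b' vs 'a' => differ
  Position 6: 'c' vs 'c' => same
Total differences (Hamming distance): 5

5


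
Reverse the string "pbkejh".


Input: pbkejh
Reading characters right to left:
  Position 5: 'h'
  Position 4: 'j'
  Position 3: 'e'
  Position 2: 'k'
  Position 1: 'b'
  Position 0: 'p'
Reversed: hjekbp

hjekbp


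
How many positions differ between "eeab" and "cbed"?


Comparing "eeab" and "cbed" position by position:
  Position 0: 'e' vs 'c' => DIFFER
  Position 1: 'e' vs 'b' => DIFFER
  Position 2: 'a' vs 'e' => DIFFER
  Position 3: 'b' vs 'd' => DIFFER
Positions that differ: 4

4


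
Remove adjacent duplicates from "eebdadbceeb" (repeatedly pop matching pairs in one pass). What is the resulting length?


Input: eebdadbceeb
Stack-based adjacent duplicate removal:
  Read 'e': push. Stack: e
  Read 'e': matches stack top 'e' => pop. Stack: (empty)
  Read 'b': push. Stack: b
  Read 'd': push. Stack: bd
  Read 'a': push. Stack: bda
  Read 'd': push. Stack: bdad
  Read 'b': push. Stack: bdadb
  Read 'c': push. Stack: bdadbc
  Read 'e': push. Stack: bdadbce
  Read 'e': matches stack top 'e' => pop. Stack: bdadbc
  Read 'b': push. Stack: bdadbcb
Final stack: "bdadbcb" (length 7)

7


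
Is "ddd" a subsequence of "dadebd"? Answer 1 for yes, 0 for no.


Check if "ddd" is a subsequence of "dadebd"
Greedy scan:
  Position 0 ('d'): matches sub[0] = 'd'
  Position 1 ('a'): no match needed
  Position 2 ('d'): matches sub[1] = 'd'
  Position 3 ('e'): no match needed
  Position 4 ('b'): no match needed
  Position 5 ('d'): matches sub[2] = 'd'
All 3 characters matched => is a subsequence

1


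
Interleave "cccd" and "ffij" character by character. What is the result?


Interleaving "cccd" and "ffij":
  Position 0: 'c' from first, 'f' from second => "cf"
  Position 1: 'c' from first, 'f' from second => "cf"
  Position 2: 'c' from first, 'i' from second => "ci"
  Position 3: 'd' from first, 'j' from second => "dj"
Result: cfcfcidj

cfcfcidj


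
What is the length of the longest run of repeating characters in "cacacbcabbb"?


Input: "cacacbcabbb"
Scanning for longest run:
  Position 1 ('a'): new char, reset run to 1
  Position 2 ('c'): new char, reset run to 1
  Position 3 ('a'): new char, reset run to 1
  Position 4 ('c'): new char, reset run to 1
  Position 5 ('b'): new char, reset run to 1
  Position 6 ('c'): new char, reset run to 1
  Position 7 ('a'): new char, reset run to 1
  Position 8 ('b'): new char, reset run to 1
  Position 9 ('b'): continues run of 'b', length=2
  Position 10 ('b'): continues run of 'b', length=3
Longest run: 'b' with length 3

3


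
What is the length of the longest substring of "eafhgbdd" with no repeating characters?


Input: "eafhgbdd"
Sliding window (track last position of each char):
  Position 0 ('e'): window [0,0] length 1 -- new best
  Position 1 ('a'): window [0,1] length 2 -- new best
  Position 2 ('f'): window [0,2] length 3 -- new best
  Position 3 ('h'): window [0,3] length 4 -- new best
  Position 4 ('g'): window [0,4] length 5 -- new best
  Position 5 ('b'): window [0,5] length 6 -- new best
  Position 6 ('d'): window [0,6] length 7 -- new best
  Position 7 ('d'): repeat (last at 6), move window start to 7
  Position 7 ('d'): window [7,7] length 1
Longest substring with no repeats: "eafhgbd" with length 7

7


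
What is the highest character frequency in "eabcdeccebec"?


Input: eabcdeccebec
Character counts:
  'a': 1
  'b': 2
  'c': 4
  'd': 1
  'e': 4
Maximum frequency: 4

4


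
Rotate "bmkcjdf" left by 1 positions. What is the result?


Input: "bmkcjdf", rotate left by 1
First 1 characters: "b"
Remaining characters: "mkcjdf"
Concatenate remaining + first: "mkcjdf" + "b" = "mkcjdfb"

mkcjdfb


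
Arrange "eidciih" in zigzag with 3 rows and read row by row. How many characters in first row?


Zigzag "eidciih" into 3 rows:
Placing characters:
  'e' => row 0
  'i' => row 1
  'd' => row 2
  'c' => row 1
  'i' => row 0
  'i' => row 1
  'h' => row 2
Rows:
  Row 0: "ei"
  Row 1: "ici"
  Row 2: "dh"
First row length: 2

2


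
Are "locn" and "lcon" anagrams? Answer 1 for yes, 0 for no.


Strings: "locn", "lcon"
Sorted first:  clno
Sorted second: clno
Sorted forms match => anagrams

1


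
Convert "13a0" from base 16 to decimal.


Input: "13a0" in base 16
Positional expansion:
  Digit '1' (value 1) x 16^3 = 4096
  Digit '3' (value 3) x 16^2 = 768
  Digit 'a' (value 10) x 16^1 = 160
  Digit '0' (value 0) x 16^0 = 0
Sum = 5024

5024


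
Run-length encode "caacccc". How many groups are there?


Input: caacccc
Scanning for consecutive runs:
  Group 1: 'c' x 1 (positions 0-0)
  Group 2: 'a' x 2 (positions 1-2)
  Group 3: 'c' x 4 (positions 3-6)
Total groups: 3

3


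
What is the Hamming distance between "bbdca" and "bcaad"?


Comparing "bbdca" and "bcaad" position by position:
  Position 0: 'b' vs 'b' => same
  Position 1: 'b' vs 'c' => differ
  Position 2: 'd' vs 'a' => differ
  Position 3: 'c' vs 'a' => differ
  Position 4: 'a' vs 'd' => differ
Total differences (Hamming distance): 4

4


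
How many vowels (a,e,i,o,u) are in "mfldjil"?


Input: mfldjil
Checking each character:
  'm' at position 0: consonant
  'f' at position 1: consonant
  'l' at position 2: consonant
  'd' at position 3: consonant
  'j' at position 4: consonant
  'i' at position 5: vowel (running total: 1)
  'l' at position 6: consonant
Total vowels: 1

1


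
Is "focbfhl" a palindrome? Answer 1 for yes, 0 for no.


Input: focbfhl
Reversed: lhfbcof
  Compare pos 0 ('f') with pos 6 ('l'): MISMATCH
  Compare pos 1 ('o') with pos 5 ('h'): MISMATCH
  Compare pos 2 ('c') with pos 4 ('f'): MISMATCH
Result: not a palindrome

0


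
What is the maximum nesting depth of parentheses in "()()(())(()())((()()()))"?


Input: "()()(())(()())((()()()))"
Tracking depth:
  Position 0 '(': depth becomes 1
  Position 1 ')': depth becomes 0
  Position 2 '(': depth becomes 1
  Position 3 ')': depth becomes 0
  Position 4 '(': depth becomes 1
  Position 5 '(': depth becomes 2
  Position 6 ')': depth becomes 1
  Position 7 ')': depth becomes 0
  Position 8 '(': depth becomes 1
  Position 9 '(': depth becomes 2
  Position 10 ')': depth becomes 1
  Position 11 '(': depth becomes 2
  Position 12 ')': depth becomes 1
  Position 13 ')': depth becomes 0
  Position 14 '(': depth becomes 1
  Position 15 '(': depth becomes 2
  Position 16 '(': depth becomes 3
  Position 17 ')': depth becomes 2
  Position 18 '(': depth becomes 3
  Position 19 ')': depth becomes 2
  Position 20 '(': depth becomes 3
  Position 21 ')': depth becomes 2
  Position 22 ')': depth becomes 1
  Position 23 ')': depth becomes 0
Maximum depth reached: 3

3
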